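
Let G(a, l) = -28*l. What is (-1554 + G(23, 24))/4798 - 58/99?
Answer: -249329/237501 ≈ -1.0498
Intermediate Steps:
(-1554 + G(23, 24))/4798 - 58/99 = (-1554 - 28*24)/4798 - 58/99 = (-1554 - 672)*(1/4798) - 58*1/99 = -2226*1/4798 - 58/99 = -1113/2399 - 58/99 = -249329/237501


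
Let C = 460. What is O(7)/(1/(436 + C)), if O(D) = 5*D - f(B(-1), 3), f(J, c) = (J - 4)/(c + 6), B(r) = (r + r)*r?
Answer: 284032/9 ≈ 31559.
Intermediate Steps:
B(r) = 2*r**2 (B(r) = (2*r)*r = 2*r**2)
f(J, c) = (-4 + J)/(6 + c)
O(D) = 2/9 + 5*D (O(D) = 5*D - (-4 + 2*(-1)**2)/(6 + 3) = 5*D - (-4 + 2*1)/9 = 5*D - (-4 + 2)/9 = 5*D - (-2)/9 = 5*D - 1*(-2/9) = 5*D + 2/9 = 2/9 + 5*D)
O(7)/(1/(436 + C)) = (2/9 + 5*7)/(1/(436 + 460)) = (2/9 + 35)/(1/896) = 317/(9*(1/896)) = (317/9)*896 = 284032/9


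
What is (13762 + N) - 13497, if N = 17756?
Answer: 18021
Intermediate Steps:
(13762 + N) - 13497 = (13762 + 17756) - 13497 = 31518 - 13497 = 18021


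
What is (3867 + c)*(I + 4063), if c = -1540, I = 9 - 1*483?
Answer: 8351603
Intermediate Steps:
I = -474 (I = 9 - 483 = -474)
(3867 + c)*(I + 4063) = (3867 - 1540)*(-474 + 4063) = 2327*3589 = 8351603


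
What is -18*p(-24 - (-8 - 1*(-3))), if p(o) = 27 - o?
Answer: -828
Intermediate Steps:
-18*p(-24 - (-8 - 1*(-3))) = -18*(27 - (-24 - (-8 - 1*(-3)))) = -18*(27 - (-24 - (-8 + 3))) = -18*(27 - (-24 - 1*(-5))) = -18*(27 - (-24 + 5)) = -18*(27 - 1*(-19)) = -18*(27 + 19) = -18*46 = -828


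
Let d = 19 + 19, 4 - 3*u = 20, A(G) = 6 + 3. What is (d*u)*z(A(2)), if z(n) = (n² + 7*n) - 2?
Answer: -86336/3 ≈ -28779.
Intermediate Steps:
A(G) = 9
z(n) = -2 + n² + 7*n
u = -16/3 (u = 4/3 - ⅓*20 = 4/3 - 20/3 = -16/3 ≈ -5.3333)
d = 38
(d*u)*z(A(2)) = (38*(-16/3))*(-2 + 9² + 7*9) = -608*(-2 + 81 + 63)/3 = -608/3*142 = -86336/3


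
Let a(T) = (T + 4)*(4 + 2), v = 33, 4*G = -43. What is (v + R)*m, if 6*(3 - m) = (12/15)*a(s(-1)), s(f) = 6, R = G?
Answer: -445/4 ≈ -111.25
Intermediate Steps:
G = -43/4 (G = (1/4)*(-43) = -43/4 ≈ -10.750)
R = -43/4 ≈ -10.750
a(T) = 24 + 6*T (a(T) = (4 + T)*6 = 24 + 6*T)
m = -5 (m = 3 - 12/15*(24 + 6*6)/6 = 3 - 12*(1/15)*(24 + 36)/6 = 3 - 2*60/15 = 3 - 1/6*48 = 3 - 8 = -5)
(v + R)*m = (33 - 43/4)*(-5) = (89/4)*(-5) = -445/4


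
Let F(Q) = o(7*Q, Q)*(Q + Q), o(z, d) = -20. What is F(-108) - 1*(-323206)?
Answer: 327526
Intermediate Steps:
F(Q) = -40*Q (F(Q) = -20*(Q + Q) = -40*Q)
F(-108) - 1*(-323206) = -40*(-108) - 1*(-323206) = 4320 + 323206 = 327526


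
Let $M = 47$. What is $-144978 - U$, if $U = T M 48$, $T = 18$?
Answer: $-185586$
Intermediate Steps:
$U = 40608$ ($U = 18 \cdot 47 \cdot 48 = 846 \cdot 48 = 40608$)
$-144978 - U = -144978 - 40608 = -185586$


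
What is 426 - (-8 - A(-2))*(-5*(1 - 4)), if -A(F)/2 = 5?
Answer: 396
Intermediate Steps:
A(F) = -10 (A(F) = -2*5 = -10)
426 - (-8 - A(-2))*(-5*(1 - 4)) = 426 - (-8 - 1*(-10))*(-5*(1 - 4)) = 426 - (-8 + 10)*(-5*(-3)) = 426 - 2*15 = 426 - 1*30 = 426 - 30 = 396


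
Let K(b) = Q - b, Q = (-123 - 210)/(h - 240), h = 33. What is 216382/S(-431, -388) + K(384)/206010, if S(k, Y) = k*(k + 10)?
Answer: 204734364463/171951314346 ≈ 1.1907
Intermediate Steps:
S(k, Y) = k*(10 + k)
Q = 37/23 (Q = (-123 - 210)/(33 - 240) = -333/(-207) = -333*(-1/207) = 37/23 ≈ 1.6087)
K(b) = 37/23 - b
216382/S(-431, -388) + K(384)/206010 = 216382/((-431*(10 - 431))) + (37/23 - 1*384)/206010 = 216382/((-431*(-421))) + (37/23 - 384)*(1/206010) = 216382/181451 - 8795/23*1/206010 = 216382*(1/181451) - 1759/947646 = 216382/181451 - 1759/947646 = 204734364463/171951314346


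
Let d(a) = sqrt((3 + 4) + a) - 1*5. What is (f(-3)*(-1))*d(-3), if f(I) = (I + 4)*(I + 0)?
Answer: -9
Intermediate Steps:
f(I) = I*(4 + I) (f(I) = (4 + I)*I = I*(4 + I))
d(a) = -5 + sqrt(7 + a) (d(a) = sqrt(7 + a) - 5 = -5 + sqrt(7 + a))
(f(-3)*(-1))*d(-3) = (-3*(4 - 3)*(-1))*(-5 + sqrt(7 - 3)) = (-3*1*(-1))*(-5 + sqrt(4)) = (-3*(-1))*(-5 + 2) = 3*(-3) = -9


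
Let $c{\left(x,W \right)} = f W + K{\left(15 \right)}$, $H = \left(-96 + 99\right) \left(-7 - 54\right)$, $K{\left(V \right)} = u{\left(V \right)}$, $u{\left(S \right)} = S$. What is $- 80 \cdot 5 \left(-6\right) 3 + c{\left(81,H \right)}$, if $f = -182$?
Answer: $40521$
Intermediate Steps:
$K{\left(V \right)} = V$
$H = -183$ ($H = 3 \left(-61\right) = -183$)
$c{\left(x,W \right)} = 15 - 182 W$ ($c{\left(x,W \right)} = - 182 W + 15 = 15 - 182 W$)
$- 80 \cdot 5 \left(-6\right) 3 + c{\left(81,H \right)} = - 80 \cdot 5 \left(-6\right) 3 + \left(15 - -33306\right) = - 80 \left(\left(-30\right) 3\right) + \left(15 + 33306\right) = \left(-80\right) \left(-90\right) + 33321 = 7200 + 33321 = 40521$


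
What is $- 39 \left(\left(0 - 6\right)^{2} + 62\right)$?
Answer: $-3822$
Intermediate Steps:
$- 39 \left(\left(0 - 6\right)^{2} + 62\right) = - 39 \left(\left(-6\right)^{2} + 62\right) = - 39 \left(36 + 62\right) = \left(-39\right) 98 = -3822$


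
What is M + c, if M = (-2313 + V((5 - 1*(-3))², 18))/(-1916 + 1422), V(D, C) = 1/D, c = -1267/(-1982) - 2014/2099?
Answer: 22066106143/5058825088 ≈ 4.3619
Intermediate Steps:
c = -1332315/4160218 (c = -1267*(-1/1982) - 2014*1/2099 = 1267/1982 - 2014/2099 = -1332315/4160218 ≈ -0.32025)
M = 11387/2432 (M = (-2313 + 1/((5 - 1*(-3))²))/(-1916 + 1422) = (-2313 + 1/((5 + 3)²))/(-494) = (-2313 + 1/(8²))*(-1/494) = (-2313 + 1/64)*(-1/494) = -148031/64*(-1/494) = 11387/2432 ≈ 4.6822)
M + c = 11387/2432 - 1332315/4160218 = 22066106143/5058825088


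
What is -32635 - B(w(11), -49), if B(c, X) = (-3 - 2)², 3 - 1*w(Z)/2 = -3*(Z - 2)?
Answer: -32660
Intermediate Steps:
w(Z) = -6 + 6*Z (w(Z) = 6 - (-6)*(Z - 2) = 6 - (-6)*(-2 + Z) = 6 - 2*(6 - 3*Z) = 6 + (-12 + 6*Z) = -6 + 6*Z)
B(c, X) = 25 (B(c, X) = (-5)² = 25)
-32635 - B(w(11), -49) = -32635 - 1*25 = -32635 - 25 = -32660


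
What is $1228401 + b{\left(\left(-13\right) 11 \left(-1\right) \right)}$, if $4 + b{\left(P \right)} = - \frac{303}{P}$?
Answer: $\frac{175660468}{143} \approx 1.2284 \cdot 10^{6}$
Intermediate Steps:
$b{\left(P \right)} = -4 - \frac{303}{P}$
$1228401 + b{\left(\left(-13\right) 11 \left(-1\right) \right)} = 1228401 - \left(4 + \frac{303}{\left(-13\right) 11 \left(-1\right)}\right) = 1228401 - \left(4 + \frac{303}{\left(-143\right) \left(-1\right)}\right) = 1228401 - \left(4 + \frac{303}{143}\right) = 1228401 - \frac{875}{143} = \frac{175660468}{143}$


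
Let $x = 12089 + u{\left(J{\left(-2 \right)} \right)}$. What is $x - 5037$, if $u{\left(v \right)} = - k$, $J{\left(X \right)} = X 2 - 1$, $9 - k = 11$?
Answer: $7054$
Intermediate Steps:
$k = -2$ ($k = 9 - 11 = -2$)
$J{\left(X \right)} = -1 + 2 X$ ($J{\left(X \right)} = 2 X - 1 = -1 + 2 X$)
$u{\left(v \right)} = 2$ ($u{\left(v \right)} = \left(-1\right) \left(-2\right) = 2$)
$x = 12091$ ($x = 12089 + 2 = 12091$)
$x - 5037 = 12091 - 5037 = 7054$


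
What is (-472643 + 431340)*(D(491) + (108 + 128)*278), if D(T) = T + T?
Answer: -2750366770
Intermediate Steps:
D(T) = 2*T
(-472643 + 431340)*(D(491) + (108 + 128)*278) = (-472643 + 431340)*(2*491 + (108 + 128)*278) = -41303*(982 + 236*278) = -41303*(982 + 65608) = -41303*66590 = -2750366770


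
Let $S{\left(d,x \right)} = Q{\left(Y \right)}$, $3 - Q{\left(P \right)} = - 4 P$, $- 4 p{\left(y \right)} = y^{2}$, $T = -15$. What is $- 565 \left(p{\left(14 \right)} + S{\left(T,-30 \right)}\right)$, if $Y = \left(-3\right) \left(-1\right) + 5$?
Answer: $7910$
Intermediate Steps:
$Y = 8$ ($Y = 3 + 5 = 8$)
$p{\left(y \right)} = - \frac{y^{2}}{4}$
$Q{\left(P \right)} = 3 + 4 P$ ($Q{\left(P \right)} = 3 - - 4 P = 3 + 4 P$)
$S{\left(d,x \right)} = 35$ ($S{\left(d,x \right)} = 3 + 4 \cdot 8 = 3 + 32 = 35$)
$- 565 \left(p{\left(14 \right)} + S{\left(T,-30 \right)}\right) = - 565 \left(- \frac{14^{2}}{4} + 35\right) = - 565 \left(\left(- \frac{1}{4}\right) 196 + 35\right) = - 565 \left(-49 + 35\right) = \left(-565\right) \left(-14\right) = 7910$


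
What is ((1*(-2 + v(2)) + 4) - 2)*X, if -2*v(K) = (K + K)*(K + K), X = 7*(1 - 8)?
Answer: 392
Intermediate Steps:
X = -49 (X = 7*(-7) = -49)
v(K) = -2*K**2 (v(K) = -(K + K)*(K + K)/2 = -2*K*2*K/2 = -2*K**2)
((1*(-2 + v(2)) + 4) - 2)*X = ((1*(-2 - 2*2**2) + 4) - 2)*(-49) = ((1*(-2 - 2*4) + 4) - 2)*(-49) = ((1*(-2 - 8) + 4) - 2)*(-49) = ((1*(-10) + 4) - 2)*(-49) = ((-10 + 4) - 2)*(-49) = (-6 - 2)*(-49) = -8*(-49) = 392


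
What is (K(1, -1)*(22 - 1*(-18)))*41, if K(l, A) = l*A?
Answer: -1640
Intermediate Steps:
K(l, A) = A*l
(K(1, -1)*(22 - 1*(-18)))*41 = ((-1*1)*(22 - 1*(-18)))*41 = -(22 + 18)*41 = -1*40*41 = -40*41 = -1640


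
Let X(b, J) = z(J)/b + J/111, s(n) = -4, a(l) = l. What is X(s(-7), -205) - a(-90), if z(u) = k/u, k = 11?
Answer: 8024921/91020 ≈ 88.167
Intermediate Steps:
z(u) = 11/u
X(b, J) = J/111 + 11/(J*b) (X(b, J) = (11/J)/b + J/111 = 11/(J*b) + J*(1/111) = 11/(J*b) + J/111 = J/111 + 11/(J*b))
X(s(-7), -205) - a(-90) = ((1/111)*(-205) + 11/(-205*(-4))) - 1*(-90) = (-205/111 + 11*(-1/205)*(-¼)) + 90 = (-205/111 + 11/820) + 90 = -166879/91020 + 90 = 8024921/91020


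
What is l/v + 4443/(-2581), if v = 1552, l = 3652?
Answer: 632569/1001428 ≈ 0.63167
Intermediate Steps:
l/v + 4443/(-2581) = 3652/1552 + 4443/(-2581) = 3652*(1/1552) + 4443*(-1/2581) = 913/388 - 4443/2581 = 632569/1001428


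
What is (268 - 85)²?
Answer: 33489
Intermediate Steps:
(268 - 85)² = 183² = 33489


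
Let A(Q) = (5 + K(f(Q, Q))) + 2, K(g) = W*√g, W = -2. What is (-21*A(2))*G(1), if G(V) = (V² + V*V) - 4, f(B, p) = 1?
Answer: 210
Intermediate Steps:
K(g) = -2*√g
A(Q) = 5 (A(Q) = (5 - 2*√1) + 2 = (5 - 2*1) + 2 = (5 - 2) + 2 = 3 + 2 = 5)
G(V) = -4 + 2*V² (G(V) = (V² + V²) - 4 = 2*V² - 4 = -4 + 2*V²)
(-21*A(2))*G(1) = (-21*5)*(-4 + 2*1²) = -105*(-4 + 2*1) = -105*(-4 + 2) = -105*(-2) = 210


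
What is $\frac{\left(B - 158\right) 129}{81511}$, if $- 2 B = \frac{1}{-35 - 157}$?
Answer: $- \frac{2608853}{10433408} \approx -0.25005$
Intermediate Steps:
$B = \frac{1}{384}$ ($B = - \frac{1}{2 \left(-35 - 157\right)} = - \frac{1}{2 \left(-192\right)} = \left(- \frac{1}{2}\right) \left(- \frac{1}{192}\right) = \frac{1}{384} \approx 0.0026042$)
$\frac{\left(B - 158\right) 129}{81511} = \frac{\left(\frac{1}{384} - 158\right) 129}{81511} = \left(- \frac{60671}{384}\right) 129 \cdot \frac{1}{81511} = \left(- \frac{2608853}{128}\right) \frac{1}{81511} = - \frac{2608853}{10433408}$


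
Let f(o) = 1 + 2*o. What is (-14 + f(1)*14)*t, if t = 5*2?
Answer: 280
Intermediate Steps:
t = 10
(-14 + f(1)*14)*t = (-14 + (1 + 2*1)*14)*10 = (-14 + (1 + 2)*14)*10 = (-14 + 3*14)*10 = (-14 + 42)*10 = 28*10 = 280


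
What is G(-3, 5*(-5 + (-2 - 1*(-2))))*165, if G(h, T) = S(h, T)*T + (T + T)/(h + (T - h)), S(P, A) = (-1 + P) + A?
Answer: 119955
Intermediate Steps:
S(P, A) = -1 + A + P
G(h, T) = 2 + T*(-1 + T + h) (G(h, T) = (-1 + T + h)*T + (T + T)/(h + (T - h)) = T*(-1 + T + h) + (2*T)/T = T*(-1 + T + h) + 2 = 2 + T*(-1 + T + h))
G(-3, 5*(-5 + (-2 - 1*(-2))))*165 = (2 + (5*(-5 + (-2 - 1*(-2))))*(-1 + 5*(-5 + (-2 - 1*(-2))) - 3))*165 = (2 + (5*(-5 + (-2 + 2)))*(-1 + 5*(-5 + (-2 + 2)) - 3))*165 = (2 + (5*(-5 + 0))*(-1 + 5*(-5 + 0) - 3))*165 = (2 + (5*(-5))*(-1 + 5*(-5) - 3))*165 = (2 - 25*(-1 - 25 - 3))*165 = (2 - 25*(-29))*165 = (2 + 725)*165 = 727*165 = 119955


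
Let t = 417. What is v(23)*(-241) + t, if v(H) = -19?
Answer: 4996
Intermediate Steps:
v(23)*(-241) + t = -19*(-241) + 417 = 4579 + 417 = 4996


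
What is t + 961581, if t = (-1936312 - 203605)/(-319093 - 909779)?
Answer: 1181662106549/1228872 ≈ 9.6158e+5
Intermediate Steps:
t = 2139917/1228872 (t = -2139917/(-1228872) = -2139917*(-1/1228872) = 2139917/1228872 ≈ 1.7414)
t + 961581 = 2139917/1228872 + 961581 = 1181662106549/1228872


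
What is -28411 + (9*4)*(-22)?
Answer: -29203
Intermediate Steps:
-28411 + (9*4)*(-22) = -28411 + 36*(-22) = -28411 - 792 = -29203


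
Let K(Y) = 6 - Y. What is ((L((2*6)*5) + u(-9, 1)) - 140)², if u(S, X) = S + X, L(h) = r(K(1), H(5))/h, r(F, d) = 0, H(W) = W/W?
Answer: 21904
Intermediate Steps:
H(W) = 1
L(h) = 0 (L(h) = 0/h = 0)
((L((2*6)*5) + u(-9, 1)) - 140)² = ((0 + (-9 + 1)) - 140)² = ((0 - 8) - 140)² = (-8 - 140)² = (-148)² = 21904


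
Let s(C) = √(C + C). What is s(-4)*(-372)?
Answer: -744*I*√2 ≈ -1052.2*I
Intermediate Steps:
s(C) = √2*√C (s(C) = √(2*C) = √2*√C)
s(-4)*(-372) = (√2*√(-4))*(-372) = (√2*(2*I))*(-372) = (2*I*√2)*(-372) = -744*I*√2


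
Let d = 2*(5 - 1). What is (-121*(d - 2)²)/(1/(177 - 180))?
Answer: 13068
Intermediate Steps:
d = 8 (d = 2*4 = 8)
(-121*(d - 2)²)/(1/(177 - 180)) = (-121*(8 - 2)²)/(1/(177 - 180)) = (-121*6²)/(1/(-3)) = (-121*36)/(-⅓) = -4356*(-3) = 13068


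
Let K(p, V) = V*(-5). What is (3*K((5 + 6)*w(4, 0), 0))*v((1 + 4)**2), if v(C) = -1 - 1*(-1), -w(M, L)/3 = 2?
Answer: 0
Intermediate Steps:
w(M, L) = -6 (w(M, L) = -3*2 = -6)
K(p, V) = -5*V
v(C) = 0 (v(C) = -1 + 1 = 0)
(3*K((5 + 6)*w(4, 0), 0))*v((1 + 4)**2) = (3*(-5*0))*0 = (3*0)*0 = 0*0 = 0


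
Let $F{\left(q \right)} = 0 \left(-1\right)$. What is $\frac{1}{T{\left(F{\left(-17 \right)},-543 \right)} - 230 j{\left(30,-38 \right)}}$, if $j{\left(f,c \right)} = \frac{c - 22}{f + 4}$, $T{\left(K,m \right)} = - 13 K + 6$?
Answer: $\frac{17}{7002} \approx 0.0024279$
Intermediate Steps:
$F{\left(q \right)} = 0$
$T{\left(K,m \right)} = 6 - 13 K$
$j{\left(f,c \right)} = \frac{-22 + c}{4 + f}$
$\frac{1}{T{\left(F{\left(-17 \right)},-543 \right)} - 230 j{\left(30,-38 \right)}} = \frac{1}{\left(6 - 0\right) - 230 \frac{-22 - 38}{4 + 30}} = \frac{1}{\left(6 + 0\right) - 230 \cdot \frac{1}{34} \left(-60\right)} = \frac{1}{6 - 230 \cdot \frac{1}{34} \left(-60\right)} = \frac{1}{6 - - \frac{6900}{17}} = \frac{1}{6 + \frac{6900}{17}} = \frac{1}{\frac{7002}{17}} = \frac{17}{7002}$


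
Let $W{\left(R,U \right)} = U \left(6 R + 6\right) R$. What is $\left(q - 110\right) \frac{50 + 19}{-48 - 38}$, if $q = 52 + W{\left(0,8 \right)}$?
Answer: $\frac{2001}{43} \approx 46.535$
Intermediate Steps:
$W{\left(R,U \right)} = R U \left(6 + 6 R\right)$ ($W{\left(R,U \right)} = U \left(6 + 6 R\right) R = R U \left(6 + 6 R\right)$)
$q = 52$ ($q = 52 + 6 \cdot 0 \cdot 8 \left(1 + 0\right) = 52 + 6 \cdot 0 \cdot 8 \cdot 1 = 52 + 0 = 52$)
$\left(q - 110\right) \frac{50 + 19}{-48 - 38} = \left(52 - 110\right) \frac{50 + 19}{-48 - 38} = - 58 \frac{69}{-48 - 38} = - 58 \frac{69}{-86} = - 58 \cdot 69 \left(- \frac{1}{86}\right) = \left(-58\right) \left(- \frac{69}{86}\right) = \frac{2001}{43}$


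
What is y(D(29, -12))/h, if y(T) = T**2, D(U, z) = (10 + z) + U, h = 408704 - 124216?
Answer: 729/284488 ≈ 0.0025625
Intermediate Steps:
h = 284488
D(U, z) = 10 + U + z
y(D(29, -12))/h = (10 + 29 - 12)**2/284488 = 27**2*(1/284488) = 729*(1/284488) = 729/284488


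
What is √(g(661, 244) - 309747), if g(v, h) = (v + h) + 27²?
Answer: I*√308113 ≈ 555.08*I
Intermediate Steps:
g(v, h) = 729 + h + v (g(v, h) = (h + v) + 729 = 729 + h + v)
√(g(661, 244) - 309747) = √((729 + 244 + 661) - 309747) = √(1634 - 309747) = √(-308113) = I*√308113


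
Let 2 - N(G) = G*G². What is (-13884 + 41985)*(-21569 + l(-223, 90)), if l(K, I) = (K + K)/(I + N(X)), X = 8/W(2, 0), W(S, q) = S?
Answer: -8491813089/14 ≈ -6.0656e+8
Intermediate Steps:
X = 4 (X = 8/2 = 8*(½) = 4)
N(G) = 2 - G³ (N(G) = 2 - G*G² = 2 - G³)
l(K, I) = 2*K/(-62 + I) (l(K, I) = (K + K)/(I + (2 - 1*4³)) = (2*K)/(I + (2 - 1*64)) = (2*K)/(I + (2 - 64)) = (2*K)/(I - 62) = (2*K)/(-62 + I) = 2*K/(-62 + I))
(-13884 + 41985)*(-21569 + l(-223, 90)) = (-13884 + 41985)*(-21569 + 2*(-223)/(-62 + 90)) = 28101*(-21569 + 2*(-223)/28) = 28101*(-21569 + 2*(-223)*(1/28)) = 28101*(-21569 - 223/14) = 28101*(-302189/14) = -8491813089/14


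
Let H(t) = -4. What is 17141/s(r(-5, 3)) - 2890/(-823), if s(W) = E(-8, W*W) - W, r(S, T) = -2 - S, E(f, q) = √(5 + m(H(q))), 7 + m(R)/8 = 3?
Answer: (-14098373*I + 8670*√3)/(2469*(I + √3)) ≈ -1424.9 - 2474.1*I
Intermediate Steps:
m(R) = -32 (m(R) = -56 + 8*3 = -56 + 24 = -32)
E(f, q) = 3*I*√3 (E(f, q) = √(5 - 32) = √(-27) = 3*I*√3)
s(W) = -W + 3*I*√3 (s(W) = 3*I*√3 - W = -W + 3*I*√3)
17141/s(r(-5, 3)) - 2890/(-823) = 17141/(-(-2 - 1*(-5)) + 3*I*√3) - 2890/(-823) = 17141/(-(-2 + 5) + 3*I*√3) - 2890*(-1/823) = 17141/(-1*3 + 3*I*√3) + 2890/823 = 17141/(-3 + 3*I*√3) + 2890/823 = 2890/823 + 17141/(-3 + 3*I*√3)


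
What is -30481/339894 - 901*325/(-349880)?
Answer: 8886476827/11892211272 ≈ 0.74725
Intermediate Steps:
-30481/339894 - 901*325/(-349880) = -30481*1/339894 - 292825*(-1/349880) = -30481/339894 + 58565/69976 = 8886476827/11892211272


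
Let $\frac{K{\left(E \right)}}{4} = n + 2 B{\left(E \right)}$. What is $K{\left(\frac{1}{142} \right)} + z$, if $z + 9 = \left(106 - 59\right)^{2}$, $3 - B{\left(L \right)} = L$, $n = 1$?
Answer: $\frac{158184}{71} \approx 2227.9$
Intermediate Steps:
$B{\left(L \right)} = 3 - L$
$K{\left(E \right)} = 28 - 8 E$ ($K{\left(E \right)} = 4 \left(1 + 2 \left(3 - E\right)\right) = 4 \left(1 - \left(-6 + 2 E\right)\right) = 4 \left(7 - 2 E\right) = 28 - 8 E$)
$z = 2200$ ($z = -9 + \left(106 - 59\right)^{2} = -9 + 47^{2} = -9 + 2209 = 2200$)
$K{\left(\frac{1}{142} \right)} + z = \left(28 - \frac{8}{142}\right) + 2200 = \left(28 - \frac{4}{71}\right) + 2200 = \frac{1984}{71} + 2200 = \frac{158184}{71}$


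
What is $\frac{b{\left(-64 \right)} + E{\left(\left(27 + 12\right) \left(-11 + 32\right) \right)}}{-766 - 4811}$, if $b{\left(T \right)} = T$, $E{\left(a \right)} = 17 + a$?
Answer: $- \frac{772}{5577} \approx -0.13843$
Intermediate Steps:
$\frac{b{\left(-64 \right)} + E{\left(\left(27 + 12\right) \left(-11 + 32\right) \right)}}{-766 - 4811} = \frac{-64 + \left(17 + \left(27 + 12\right) \left(-11 + 32\right)\right)}{-766 - 4811} = \frac{-64 + \left(17 + 39 \cdot 21\right)}{-5577} = \left(-64 + \left(17 + 819\right)\right) \left(- \frac{1}{5577}\right) = \left(-64 + 836\right) \left(- \frac{1}{5577}\right) = 772 \left(- \frac{1}{5577}\right) = - \frac{772}{5577}$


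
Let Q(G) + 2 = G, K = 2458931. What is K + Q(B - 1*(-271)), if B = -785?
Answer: 2458415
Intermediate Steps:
Q(G) = -2 + G
K + Q(B - 1*(-271)) = 2458931 + (-2 + (-785 - 1*(-271))) = 2458931 + (-2 + (-785 + 271)) = 2458931 + (-2 - 514) = 2458931 - 516 = 2458415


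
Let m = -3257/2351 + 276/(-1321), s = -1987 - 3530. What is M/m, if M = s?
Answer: 17133986907/4951373 ≈ 3460.5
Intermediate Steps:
s = -5517
M = -5517
m = -4951373/3105671 (m = -3257*1/2351 + 276*(-1/1321) = -3257/2351 - 276/1321 = -4951373/3105671 ≈ -1.5943)
M/m = -5517/(-4951373/3105671) = -5517*(-3105671/4951373) = 17133986907/4951373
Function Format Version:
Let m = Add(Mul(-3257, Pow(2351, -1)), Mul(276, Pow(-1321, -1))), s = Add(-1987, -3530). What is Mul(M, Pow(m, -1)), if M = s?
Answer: Rational(17133986907, 4951373) ≈ 3460.5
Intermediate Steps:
s = -5517
M = -5517
m = Rational(-4951373, 3105671) (m = Add(Mul(-3257, Rational(1, 2351)), Mul(276, Rational(-1, 1321))) = Add(Rational(-3257, 2351), Rational(-276, 1321)) = Rational(-4951373, 3105671) ≈ -1.5943)
Mul(M, Pow(m, -1)) = Mul(-5517, Pow(Rational(-4951373, 3105671), -1)) = Mul(-5517, Rational(-3105671, 4951373)) = Rational(17133986907, 4951373)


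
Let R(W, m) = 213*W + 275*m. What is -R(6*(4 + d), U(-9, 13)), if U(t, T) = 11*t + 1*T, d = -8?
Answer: 28762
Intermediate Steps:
U(t, T) = T + 11*t (U(t, T) = 11*t + T = T + 11*t)
-R(6*(4 + d), U(-9, 13)) = -(213*(6*(4 - 8)) + 275*(13 + 11*(-9))) = -(213*(6*(-4)) + 275*(13 - 99)) = -(213*(-24) + 275*(-86)) = -(-5112 - 23650) = -1*(-28762) = 28762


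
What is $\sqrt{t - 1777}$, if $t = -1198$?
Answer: $5 i \sqrt{119} \approx 54.544 i$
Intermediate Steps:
$\sqrt{t - 1777} = \sqrt{-1198 - 1777} = \sqrt{-2975} = 5 i \sqrt{119}$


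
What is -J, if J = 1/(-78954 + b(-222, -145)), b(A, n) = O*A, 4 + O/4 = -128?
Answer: -1/38262 ≈ -2.6136e-5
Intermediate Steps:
O = -528 (O = -16 + 4*(-128) = -16 - 512 = -528)
b(A, n) = -528*A
J = 1/38262 (J = 1/(-78954 - 528*(-222)) = 1/(-78954 + 117216) = 1/38262 ≈ 2.6136e-5)
-J = -1*1/38262 = -1/38262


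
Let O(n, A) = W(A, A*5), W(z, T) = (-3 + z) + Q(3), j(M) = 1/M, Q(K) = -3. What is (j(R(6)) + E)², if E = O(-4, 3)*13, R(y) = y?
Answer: 54289/36 ≈ 1508.0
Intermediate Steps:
W(z, T) = -6 + z (W(z, T) = (-3 + z) - 3 = -6 + z)
O(n, A) = -6 + A
E = -39 (E = (-6 + 3)*13 = -3*13 = -39)
(j(R(6)) + E)² = (1/6 - 39)² = (⅙ - 39)² = (-233/6)² = 54289/36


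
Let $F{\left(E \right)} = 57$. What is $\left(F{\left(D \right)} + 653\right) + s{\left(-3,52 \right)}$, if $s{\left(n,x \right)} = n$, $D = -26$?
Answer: $707$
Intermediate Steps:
$\left(F{\left(D \right)} + 653\right) + s{\left(-3,52 \right)} = \left(57 + 653\right) - 3 = 710 - 3 = 707$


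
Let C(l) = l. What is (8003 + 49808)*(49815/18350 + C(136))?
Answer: 29430597313/3670 ≈ 8.0192e+6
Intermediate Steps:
(8003 + 49808)*(49815/18350 + C(136)) = (8003 + 49808)*(49815/18350 + 136) = 57811*(49815*(1/18350) + 136) = 57811*(9963/3670 + 136) = 57811*(509083/3670) = 29430597313/3670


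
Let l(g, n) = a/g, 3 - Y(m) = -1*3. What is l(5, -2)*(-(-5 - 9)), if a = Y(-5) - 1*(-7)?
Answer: 182/5 ≈ 36.400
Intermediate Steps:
Y(m) = 6 (Y(m) = 3 - (-1)*3 = 3 - 1*(-3) = 3 + 3 = 6)
a = 13 (a = 6 - 1*(-7) = 6 + 7 = 13)
l(g, n) = 13/g
l(5, -2)*(-(-5 - 9)) = (13/5)*(-(-5 - 9)) = (13*(⅕))*(-1*(-14)) = (13/5)*14 = 182/5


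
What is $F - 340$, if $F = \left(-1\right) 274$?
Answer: $-614$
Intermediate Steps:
$F = -274$
$F - 340 = -274 - 340 = -614$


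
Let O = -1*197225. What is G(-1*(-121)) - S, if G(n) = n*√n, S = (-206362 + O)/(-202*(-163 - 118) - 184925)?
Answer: 56727122/42721 ≈ 1327.9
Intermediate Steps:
O = -197225
S = 134529/42721 (S = (-206362 - 197225)/(-202*(-163 - 118) - 184925) = -403587/(-202*(-281) - 184925) = -403587/(56762 - 184925) = -403587/(-128163) = -403587*(-1/128163) = 134529/42721 ≈ 3.1490)
G(n) = n^(3/2)
G(-1*(-121)) - S = (-1*(-121))^(3/2) - 1*134529/42721 = 121^(3/2) - 134529/42721 = 1331 - 134529/42721 = 56727122/42721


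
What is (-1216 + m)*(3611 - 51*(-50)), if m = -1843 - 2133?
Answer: -31987912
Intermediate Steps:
m = -3976
(-1216 + m)*(3611 - 51*(-50)) = (-1216 - 3976)*(3611 - 51*(-50)) = -5192*(3611 + 2550) = -5192*6161 = -31987912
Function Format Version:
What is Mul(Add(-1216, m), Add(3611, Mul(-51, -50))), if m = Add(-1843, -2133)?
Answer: -31987912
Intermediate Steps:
m = -3976
Mul(Add(-1216, m), Add(3611, Mul(-51, -50))) = Mul(Add(-1216, -3976), Add(3611, Mul(-51, -50))) = Mul(-5192, Add(3611, 2550)) = Mul(-5192, 6161) = -31987912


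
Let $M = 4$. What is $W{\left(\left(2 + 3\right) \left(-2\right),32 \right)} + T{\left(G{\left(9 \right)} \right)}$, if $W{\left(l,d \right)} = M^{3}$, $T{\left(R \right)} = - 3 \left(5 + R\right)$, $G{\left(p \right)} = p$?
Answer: $22$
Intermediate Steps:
$T{\left(R \right)} = -15 - 3 R$
$W{\left(l,d \right)} = 64$ ($W{\left(l,d \right)} = 4^{3} = 64$)
$W{\left(\left(2 + 3\right) \left(-2\right),32 \right)} + T{\left(G{\left(9 \right)} \right)} = 64 - 42 = 22$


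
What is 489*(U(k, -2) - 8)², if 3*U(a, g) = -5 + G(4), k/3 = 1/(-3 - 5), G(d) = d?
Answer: 101875/3 ≈ 33958.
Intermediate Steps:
k = -3/8 (k = 3/(-3 - 5) = 3/(-8) = 3*(-⅛) = -3/8 ≈ -0.37500)
U(a, g) = -⅓ (U(a, g) = (-5 + 4)/3 = (⅓)*(-1) = -⅓)
489*(U(k, -2) - 8)² = 489*(-⅓ - 8)² = 489*(-25/3)² = 489*(625/9) = 101875/3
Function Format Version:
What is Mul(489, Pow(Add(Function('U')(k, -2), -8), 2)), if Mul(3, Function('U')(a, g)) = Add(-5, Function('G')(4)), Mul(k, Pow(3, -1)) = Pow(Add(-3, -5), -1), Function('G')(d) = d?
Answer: Rational(101875, 3) ≈ 33958.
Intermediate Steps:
k = Rational(-3, 8) (k = Mul(3, Pow(Add(-3, -5), -1)) = Mul(3, Pow(-8, -1)) = Mul(3, Rational(-1, 8)) = Rational(-3, 8) ≈ -0.37500)
Function('U')(a, g) = Rational(-1, 3) (Function('U')(a, g) = Mul(Rational(1, 3), Add(-5, 4)) = Mul(Rational(1, 3), -1) = Rational(-1, 3))
Mul(489, Pow(Add(Function('U')(k, -2), -8), 2)) = Mul(489, Pow(Add(Rational(-1, 3), -8), 2)) = Mul(489, Pow(Rational(-25, 3), 2)) = Mul(489, Rational(625, 9)) = Rational(101875, 3)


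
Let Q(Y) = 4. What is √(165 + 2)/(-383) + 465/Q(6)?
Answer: 465/4 - √167/383 ≈ 116.22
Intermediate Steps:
√(165 + 2)/(-383) + 465/Q(6) = √(165 + 2)/(-383) + 465/4 = √167*(-1/383) + 465*(¼) = -√167/383 + 465/4 = 465/4 - √167/383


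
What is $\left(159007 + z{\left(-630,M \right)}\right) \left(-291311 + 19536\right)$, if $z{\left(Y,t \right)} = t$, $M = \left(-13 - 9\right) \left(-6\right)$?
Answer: $-43250001725$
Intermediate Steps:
$M = 132$ ($M = \left(-22\right) \left(-6\right) = 132$)
$\left(159007 + z{\left(-630,M \right)}\right) \left(-291311 + 19536\right) = \left(159007 + 132\right) \left(-291311 + 19536\right) = 159139 \left(-271775\right) = -43250001725$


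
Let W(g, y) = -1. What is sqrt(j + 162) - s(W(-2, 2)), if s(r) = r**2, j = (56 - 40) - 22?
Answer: -1 + 2*sqrt(39) ≈ 11.490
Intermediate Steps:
j = -6 (j = 16 - 22 = -6)
sqrt(j + 162) - s(W(-2, 2)) = sqrt(-6 + 162) - 1*(-1)**2 = sqrt(156) - 1*1 = 2*sqrt(39) - 1 = -1 + 2*sqrt(39)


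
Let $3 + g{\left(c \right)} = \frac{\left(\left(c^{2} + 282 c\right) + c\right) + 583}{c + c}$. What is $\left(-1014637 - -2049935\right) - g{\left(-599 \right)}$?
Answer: $\frac{1240480465}{1198} \approx 1.0355 \cdot 10^{6}$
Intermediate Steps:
$g{\left(c \right)} = -3 + \frac{583 + c^{2} + 283 c}{2 c}$ ($g{\left(c \right)} = -3 + \frac{\left(\left(c^{2} + 282 c\right) + c\right) + 583}{c + c} = -3 + \frac{\left(c^{2} + 283 c\right) + 583}{2 c} = -3 + \left(583 + c^{2} + 283 c\right) \frac{1}{2 c} = -3 + \frac{583 + c^{2} + 283 c}{2 c}$)
$\left(-1014637 - -2049935\right) - g{\left(-599 \right)} = \left(-1014637 - -2049935\right) - \frac{583 - 599 \left(277 - 599\right)}{2 \left(-599\right)} = \left(-1014637 + 2049935\right) - \frac{1}{2} \left(- \frac{1}{599}\right) \left(583 - -192878\right) = 1035298 - \frac{1}{2} \left(- \frac{1}{599}\right) \left(583 + 192878\right) = 1035298 - \frac{1}{2} \left(- \frac{1}{599}\right) 193461 = 1035298 - - \frac{193461}{1198} = 1035298 + \frac{193461}{1198} = \frac{1240480465}{1198}$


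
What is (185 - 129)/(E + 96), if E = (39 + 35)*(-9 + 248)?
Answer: 28/8891 ≈ 0.0031493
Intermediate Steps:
E = 17686 (E = 74*239 = 17686)
(185 - 129)/(E + 96) = (185 - 129)/(17686 + 96) = 56/17782 = 56*(1/17782) = 28/8891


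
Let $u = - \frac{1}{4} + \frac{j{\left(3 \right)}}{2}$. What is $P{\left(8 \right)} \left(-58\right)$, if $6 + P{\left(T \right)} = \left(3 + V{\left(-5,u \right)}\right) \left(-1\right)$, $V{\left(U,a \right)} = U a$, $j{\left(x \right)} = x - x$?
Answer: $\frac{1189}{2} \approx 594.5$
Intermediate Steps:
$j{\left(x \right)} = 0$
$u = - \frac{1}{4}$ ($u = - \frac{1}{4} + \frac{0}{2} = \left(-1\right) \frac{1}{4} + 0 \cdot \frac{1}{2} = - \frac{1}{4} + 0 = - \frac{1}{4} \approx -0.25$)
$P{\left(T \right)} = - \frac{41}{4}$ ($P{\left(T \right)} = -6 + \left(3 - - \frac{5}{4}\right) \left(-1\right) = -6 + \left(3 + \frac{5}{4}\right) \left(-1\right) = -6 + \frac{17}{4} \left(-1\right) = -6 - \frac{17}{4} = - \frac{41}{4}$)
$P{\left(8 \right)} \left(-58\right) = \left(- \frac{41}{4}\right) \left(-58\right) = \frac{1189}{2}$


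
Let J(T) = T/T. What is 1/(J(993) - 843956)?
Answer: -1/843955 ≈ -1.1849e-6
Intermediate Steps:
J(T) = 1
1/(J(993) - 843956) = 1/(1 - 843956) = 1/(-843955) = -1/843955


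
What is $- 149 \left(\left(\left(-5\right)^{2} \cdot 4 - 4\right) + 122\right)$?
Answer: $-32482$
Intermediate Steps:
$- 149 \left(\left(\left(-5\right)^{2} \cdot 4 - 4\right) + 122\right) = - 149 \left(\left(25 \cdot 4 - 4\right) + 122\right) = - 149 \left(\left(100 - 4\right) + 122\right) = - 149 \left(96 + 122\right) = \left(-149\right) 218 = -32482$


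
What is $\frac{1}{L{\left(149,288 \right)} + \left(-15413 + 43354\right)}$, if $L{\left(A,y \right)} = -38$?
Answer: $\frac{1}{27903} \approx 3.5838 \cdot 10^{-5}$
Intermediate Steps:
$\frac{1}{L{\left(149,288 \right)} + \left(-15413 + 43354\right)} = \frac{1}{-38 + \left(-15413 + 43354\right)} = \frac{1}{-38 + 27941} = \frac{1}{27903}$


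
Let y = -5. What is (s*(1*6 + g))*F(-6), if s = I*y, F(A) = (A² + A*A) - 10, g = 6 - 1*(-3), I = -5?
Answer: 23250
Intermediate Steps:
g = 9 (g = 6 + 3 = 9)
F(A) = -10 + 2*A² (F(A) = (A² + A²) - 10 = 2*A² - 10 = -10 + 2*A²)
s = 25 (s = -5*(-5) = 25)
(s*(1*6 + g))*F(-6) = (25*(1*6 + 9))*(-10 + 2*(-6)²) = (25*(6 + 9))*(-10 + 2*36) = (25*15)*(-10 + 72) = 375*62 = 23250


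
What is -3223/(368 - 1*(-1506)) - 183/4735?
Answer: -15603847/8873390 ≈ -1.7585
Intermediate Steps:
-3223/(368 - 1*(-1506)) - 183/4735 = -3223/(368 + 1506) - 183*1/4735 = -3223/1874 - 183/4735 = -15603847/8873390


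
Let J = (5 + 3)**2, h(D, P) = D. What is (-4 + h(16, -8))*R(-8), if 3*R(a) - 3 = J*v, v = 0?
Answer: 12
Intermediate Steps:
J = 64 (J = 8**2 = 64)
R(a) = 1 (R(a) = 1 + (64*0)/3 = 1 + (1/3)*0 = 1 + 0 = 1)
(-4 + h(16, -8))*R(-8) = (-4 + 16)*1 = 12*1 = 12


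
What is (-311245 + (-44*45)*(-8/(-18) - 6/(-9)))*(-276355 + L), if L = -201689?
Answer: 149840501580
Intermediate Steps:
(-311245 + (-44*45)*(-8/(-18) - 6/(-9)))*(-276355 + L) = (-311245 + (-44*45)*(-8/(-18) - 6/(-9)))*(-276355 - 201689) = (-311245 - 1980*(-8*(-1/18) - 6*(-⅑)))*(-478044) = (-311245 - 1980*(4/9 + ⅔))*(-478044) = (-311245 - 1980*10/9)*(-478044) = (-311245 - 2200)*(-478044) = -313445*(-478044) = 149840501580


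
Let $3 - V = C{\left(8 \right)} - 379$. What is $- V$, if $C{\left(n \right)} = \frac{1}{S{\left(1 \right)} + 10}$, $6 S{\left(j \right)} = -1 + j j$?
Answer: $- \frac{3819}{10} \approx -381.9$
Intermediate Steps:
$S{\left(j \right)} = - \frac{1}{6} + \frac{j^{2}}{6}$ ($S{\left(j \right)} = \frac{-1 + j j}{6} = \frac{-1 + j^{2}}{6} = - \frac{1}{6} + \frac{j^{2}}{6}$)
$C{\left(n \right)} = \frac{1}{10}$ ($C{\left(n \right)} = \frac{1}{\left(- \frac{1}{6} + \frac{1^{2}}{6}\right) + 10} = \frac{1}{\left(- \frac{1}{6} + \frac{1}{6} \cdot 1\right) + 10} = \frac{1}{\left(- \frac{1}{6} + \frac{1}{6}\right) + 10} = \frac{1}{0 + 10} = \frac{1}{10}$)
$V = \frac{3819}{10}$ ($V = 3 - \left(\frac{1}{10} - 379\right) = 3 - - \frac{3789}{10} = 3 + \frac{3789}{10} = \frac{3819}{10} \approx 381.9$)
$- V = \left(-1\right) \frac{3819}{10} = - \frac{3819}{10}$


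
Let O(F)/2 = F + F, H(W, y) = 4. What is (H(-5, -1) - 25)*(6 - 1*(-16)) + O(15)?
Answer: -402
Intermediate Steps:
O(F) = 4*F (O(F) = 2*(F + F) = 2*(2*F) = 4*F)
(H(-5, -1) - 25)*(6 - 1*(-16)) + O(15) = (4 - 25)*(6 - 1*(-16)) + 4*15 = -21*(6 + 16) + 60 = -21*22 + 60 = -462 + 60 = -402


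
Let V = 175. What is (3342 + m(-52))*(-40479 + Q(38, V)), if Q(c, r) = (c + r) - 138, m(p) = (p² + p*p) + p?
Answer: -351433992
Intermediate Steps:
m(p) = p + 2*p² (m(p) = (p² + p²) + p = 2*p² + p = p + 2*p²)
Q(c, r) = -138 + c + r
(3342 + m(-52))*(-40479 + Q(38, V)) = (3342 - 52*(1 + 2*(-52)))*(-40479 + (-138 + 38 + 175)) = (3342 - 52*(1 - 104))*(-40479 + 75) = (3342 - 52*(-103))*(-40404) = (3342 + 5356)*(-40404) = 8698*(-40404) = -351433992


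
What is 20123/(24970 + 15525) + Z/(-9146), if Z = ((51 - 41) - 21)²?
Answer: 179145063/370367270 ≈ 0.48370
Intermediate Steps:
Z = 121 (Z = (10 - 21)² = (-11)² = 121)
20123/(24970 + 15525) + Z/(-9146) = 20123/(24970 + 15525) + 121/(-9146) = 20123/40495 + 121*(-1/9146) = 20123*(1/40495) - 121/9146 = 20123/40495 - 121/9146 = 179145063/370367270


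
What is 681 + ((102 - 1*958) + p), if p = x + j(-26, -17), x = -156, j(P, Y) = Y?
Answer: -348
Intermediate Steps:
p = -173 (p = -156 - 17 = -173)
681 + ((102 - 1*958) + p) = 681 + ((102 - 1*958) - 173) = 681 + ((102 - 958) - 173) = 681 + (-856 - 173) = 681 - 1029 = -348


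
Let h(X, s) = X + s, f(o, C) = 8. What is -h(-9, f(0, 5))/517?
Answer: 1/517 ≈ 0.0019342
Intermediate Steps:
-h(-9, f(0, 5))/517 = -(-9 + 8)/517 = -(-1)/517 = -1*(-1/517) = 1/517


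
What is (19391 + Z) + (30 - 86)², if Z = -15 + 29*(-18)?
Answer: 21990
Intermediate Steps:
Z = -537 (Z = -15 - 522 = -537)
(19391 + Z) + (30 - 86)² = (19391 - 537) + (30 - 86)² = 18854 + (-56)² = 18854 + 3136 = 21990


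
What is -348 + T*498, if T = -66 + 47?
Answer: -9810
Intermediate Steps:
T = -19
-348 + T*498 = -348 - 19*498 = -348 - 9462 = -9810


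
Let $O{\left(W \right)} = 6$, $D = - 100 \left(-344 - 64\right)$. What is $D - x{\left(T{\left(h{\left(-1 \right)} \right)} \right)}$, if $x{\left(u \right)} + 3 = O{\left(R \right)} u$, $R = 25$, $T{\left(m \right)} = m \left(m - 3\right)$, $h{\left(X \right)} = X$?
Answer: $40779$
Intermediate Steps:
$T{\left(m \right)} = m \left(-3 + m\right)$
$D = 40800$ ($D = \left(-100\right) \left(-408\right) = 40800$)
$x{\left(u \right)} = -3 + 6 u$
$D - x{\left(T{\left(h{\left(-1 \right)} \right)} \right)} = 40800 - \left(-3 + 6 \left(- (-3 - 1)\right)\right) = 40800 - \left(-3 + 6 \left(\left(-1\right) \left(-4\right)\right)\right) = 40800 - \left(-3 + 6 \cdot 4\right) = 40800 - \left(-3 + 24\right) = 40800 - 21 = 40779$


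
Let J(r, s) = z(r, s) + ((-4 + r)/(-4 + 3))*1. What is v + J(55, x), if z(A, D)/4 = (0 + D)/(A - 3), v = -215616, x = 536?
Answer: -2803135/13 ≈ -2.1563e+5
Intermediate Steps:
z(A, D) = 4*D/(-3 + A) (z(A, D) = 4*((0 + D)/(A - 3)) = 4*(D/(-3 + A)) = 4*D/(-3 + A))
J(r, s) = 4 - r + 4*s/(-3 + r) (J(r, s) = 4*s/(-3 + r) + ((-4 + r)/(-4 + 3))*1 = 4*s/(-3 + r) + ((-4 + r)/(-1))*1 = 4*s/(-3 + r) + ((-4 + r)*(-1))*1 = 4*s/(-3 + r) + (4 - r)*1 = 4*s/(-3 + r) + (4 - r) = 4 - r + 4*s/(-3 + r))
v + J(55, x) = -215616 + (4*536 + (-3 + 55)*(4 - 1*55))/(-3 + 55) = -215616 + (2144 + 52*(4 - 55))/52 = -215616 + (2144 + 52*(-51))/52 = -215616 + (2144 - 2652)/52 = -215616 + (1/52)*(-508) = -215616 - 127/13 = -2803135/13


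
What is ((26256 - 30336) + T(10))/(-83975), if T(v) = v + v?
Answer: 812/16795 ≈ 0.048348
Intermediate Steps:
T(v) = 2*v
((26256 - 30336) + T(10))/(-83975) = ((26256 - 30336) + 2*10)/(-83975) = (-4080 + 20)*(-1/83975) = -4060*(-1/83975) = 812/16795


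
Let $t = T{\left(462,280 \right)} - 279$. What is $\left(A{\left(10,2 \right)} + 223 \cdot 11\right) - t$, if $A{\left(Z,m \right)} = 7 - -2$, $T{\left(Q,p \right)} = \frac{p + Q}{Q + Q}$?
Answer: $\frac{180853}{66} \approx 2740.2$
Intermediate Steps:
$T{\left(Q,p \right)} = \frac{Q + p}{2 Q}$
$A{\left(Z,m \right)} = 9$ ($A{\left(Z,m \right)} = 7 + 2 = 9$)
$t = - \frac{18361}{66}$ ($t = \frac{462 + 280}{2 \cdot 462} - 279 = \frac{1}{2} \cdot \frac{1}{462} \cdot 742 - 279 = \frac{53}{66} - 279 = - \frac{18361}{66} \approx -278.2$)
$\left(A{\left(10,2 \right)} + 223 \cdot 11\right) - t = \left(9 + 223 \cdot 11\right) - - \frac{18361}{66} = \left(9 + 2453\right) + \frac{18361}{66} = 2462 + \frac{18361}{66} = \frac{180853}{66}$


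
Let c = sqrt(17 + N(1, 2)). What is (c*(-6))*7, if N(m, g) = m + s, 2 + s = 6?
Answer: -42*sqrt(22) ≈ -197.00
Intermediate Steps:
s = 4 (s = -2 + 6 = 4)
N(m, g) = 4 + m (N(m, g) = m + 4 = 4 + m)
c = sqrt(22) (c = sqrt(17 + (4 + 1)) = sqrt(17 + 5) = sqrt(22) ≈ 4.6904)
(c*(-6))*7 = (sqrt(22)*(-6))*7 = -6*sqrt(22)*7 = -42*sqrt(22)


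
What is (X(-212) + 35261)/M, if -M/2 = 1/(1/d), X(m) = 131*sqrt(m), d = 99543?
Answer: -35261/199086 - 131*I*sqrt(53)/99543 ≈ -0.17711 - 0.0095807*I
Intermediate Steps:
M = -199086 (M = -2/(1/99543) = -2/1/99543 = -2*99543 = -199086)
(X(-212) + 35261)/M = (131*sqrt(-212) + 35261)/(-199086) = (131*(2*I*sqrt(53)) + 35261)*(-1/199086) = (262*I*sqrt(53) + 35261)*(-1/199086) = (35261 + 262*I*sqrt(53))*(-1/199086) = -35261/199086 - 131*I*sqrt(53)/99543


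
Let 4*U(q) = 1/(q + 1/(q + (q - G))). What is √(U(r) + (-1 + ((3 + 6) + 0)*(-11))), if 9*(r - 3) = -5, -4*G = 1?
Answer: I*√45654310/676 ≈ 9.9953*I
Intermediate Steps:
G = -¼ (G = -¼*1 = -¼ ≈ -0.25000)
r = 22/9 (r = 3 + (⅑)*(-5) = 3 - 5/9 = 22/9 ≈ 2.4444)
U(q) = 1/(4*(q + 1/(¼ + 2*q))) (U(q) = 1/(4*(q + 1/(q + (q - 1*(-¼))))) = 1/(4*(q + 1/(q + (q + ¼)))) = 1/(4*(q + 1/(q + (¼ + q)))) = 1/(4*(q + 1/(¼ + 2*q))))
√(U(r) + (-1 + ((3 + 6) + 0)*(-11))) = √((1 + 8*(22/9))/(4*(4 + 22/9 + 8*(22/9)²)) + (-1 + ((3 + 6) + 0)*(-11))) = √((1 + 176/9)/(4*(4 + 22/9 + 8*(484/81))) + (-1 + (9 + 0)*(-11))) = √((¼)*(185/9)/(4 + 22/9 + 3872/81) + (-1 + 9*(-11))) = √((¼)*(185/9)/(4394/81) + (-1 - 99)) = √((¼)*(81/4394)*(185/9) - 100) = √(1665/17576 - 100) = √(-1755935/17576) = I*√45654310/676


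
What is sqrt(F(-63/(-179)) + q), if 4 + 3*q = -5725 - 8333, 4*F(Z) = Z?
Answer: I*sqrt(5406625011)/1074 ≈ 68.464*I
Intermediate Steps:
F(Z) = Z/4
q = -14062/3 (q = -4/3 + (-5725 - 8333)/3 = -4/3 + (1/3)*(-14058) = -4/3 - 4686 = -14062/3 ≈ -4687.3)
sqrt(F(-63/(-179)) + q) = sqrt((-63/(-179))/4 - 14062/3) = sqrt((-63*(-1/179))/4 - 14062/3) = sqrt((1/4)*(63/179) - 14062/3) = sqrt(63/716 - 14062/3) = sqrt(-10068203/2148) = I*sqrt(5406625011)/1074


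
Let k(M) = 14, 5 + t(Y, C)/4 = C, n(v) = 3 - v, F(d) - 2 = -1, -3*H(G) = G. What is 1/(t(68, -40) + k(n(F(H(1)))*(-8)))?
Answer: -1/166 ≈ -0.0060241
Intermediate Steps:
H(G) = -G/3
F(d) = 1 (F(d) = 2 - 1 = 1)
t(Y, C) = -20 + 4*C
1/(t(68, -40) + k(n(F(H(1)))*(-8))) = 1/((-20 + 4*(-40)) + 14) = 1/((-20 - 160) + 14) = 1/(-180 + 14) = 1/(-166) = -1/166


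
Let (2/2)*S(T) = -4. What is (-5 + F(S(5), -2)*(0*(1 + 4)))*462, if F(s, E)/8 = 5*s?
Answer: -2310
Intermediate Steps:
S(T) = -4
F(s, E) = 40*s (F(s, E) = 8*(5*s) = 40*s)
(-5 + F(S(5), -2)*(0*(1 + 4)))*462 = (-5 + (40*(-4))*(0*(1 + 4)))*462 = (-5 - 0*5)*462 = (-5 - 160*0)*462 = (-5 + 0)*462 = -5*462 = -2310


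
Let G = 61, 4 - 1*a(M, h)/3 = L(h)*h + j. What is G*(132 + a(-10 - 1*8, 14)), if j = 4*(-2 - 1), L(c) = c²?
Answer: -491172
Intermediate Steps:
j = -12 (j = 4*(-3) = -12)
a(M, h) = 48 - 3*h³ (a(M, h) = 12 - 3*(h²*h - 12) = 12 - 3*(h³ - 12) = 12 - 3*(-12 + h³) = 12 + (36 - 3*h³) = 48 - 3*h³)
G*(132 + a(-10 - 1*8, 14)) = 61*(132 + (48 - 3*14³)) = 61*(132 + (48 - 3*2744)) = 61*(132 + (48 - 8232)) = 61*(132 - 8184) = 61*(-8052) = -491172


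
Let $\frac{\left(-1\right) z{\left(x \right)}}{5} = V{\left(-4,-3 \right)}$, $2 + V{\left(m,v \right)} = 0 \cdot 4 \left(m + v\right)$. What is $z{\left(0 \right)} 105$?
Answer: $1050$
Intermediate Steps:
$V{\left(m,v \right)} = -2$ ($V{\left(m,v \right)} = -2 + 0 \cdot 4 \left(m + v\right) = -2 + 0 \left(m + v\right) = -2 + 0 = -2$)
$z{\left(x \right)} = 10$ ($z{\left(x \right)} = \left(-5\right) \left(-2\right) = 10$)
$z{\left(0 \right)} 105 = 10 \cdot 105 = 1050$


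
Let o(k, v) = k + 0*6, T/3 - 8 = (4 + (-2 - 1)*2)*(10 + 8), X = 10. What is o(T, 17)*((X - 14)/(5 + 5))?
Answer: 168/5 ≈ 33.600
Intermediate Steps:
T = -84 (T = 24 + 3*((4 + (-2 - 1)*2)*(10 + 8)) = 24 + 3*((4 - 3*2)*18) = 24 + 3*((4 - 6)*18) = 24 + 3*(-2*18) = 24 + 3*(-36) = 24 - 108 = -84)
o(k, v) = k (o(k, v) = k + 0 = k)
o(T, 17)*((X - 14)/(5 + 5)) = -84*(10 - 14)/(5 + 5) = -(-336)/10 = -84*(-2/5) = 168/5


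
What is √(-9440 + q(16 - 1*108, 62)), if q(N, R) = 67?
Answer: I*√9373 ≈ 96.814*I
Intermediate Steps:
√(-9440 + q(16 - 1*108, 62)) = √(-9440 + 67) = √(-9373) = I*√9373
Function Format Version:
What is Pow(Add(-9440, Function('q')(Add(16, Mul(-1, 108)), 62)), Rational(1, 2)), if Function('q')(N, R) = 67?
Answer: Mul(I, Pow(9373, Rational(1, 2))) ≈ Mul(96.814, I)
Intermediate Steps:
Pow(Add(-9440, Function('q')(Add(16, Mul(-1, 108)), 62)), Rational(1, 2)) = Pow(Add(-9440, 67), Rational(1, 2)) = Pow(-9373, Rational(1, 2)) = Mul(I, Pow(9373, Rational(1, 2)))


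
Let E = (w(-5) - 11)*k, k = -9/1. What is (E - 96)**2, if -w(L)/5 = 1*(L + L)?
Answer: 199809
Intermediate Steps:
w(L) = -10*L (w(L) = -5*(L + L) = -5*2*L = -10*L)
k = -9 (k = -9*1 = -9)
E = -351 (E = (-10*(-5) - 11)*(-9) = (50 - 11)*(-9) = 39*(-9) = -351)
(E - 96)**2 = (-351 - 96)**2 = (-447)**2 = 199809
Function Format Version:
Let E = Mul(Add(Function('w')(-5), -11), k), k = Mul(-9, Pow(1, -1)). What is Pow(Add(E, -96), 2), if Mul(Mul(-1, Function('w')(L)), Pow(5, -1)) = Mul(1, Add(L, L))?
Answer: 199809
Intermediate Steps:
Function('w')(L) = Mul(-10, L) (Function('w')(L) = Mul(-5, Mul(1, Add(L, L))) = Mul(-5, Mul(1, Mul(2, L))) = Mul(-5, Mul(2, L)) = Mul(-10, L))
k = -9 (k = Mul(-9, 1) = -9)
E = -351 (E = Mul(Add(Mul(-10, -5), -11), -9) = Mul(Add(50, -11), -9) = Mul(39, -9) = -351)
Pow(Add(E, -96), 2) = Pow(Add(-351, -96), 2) = Pow(-447, 2) = 199809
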